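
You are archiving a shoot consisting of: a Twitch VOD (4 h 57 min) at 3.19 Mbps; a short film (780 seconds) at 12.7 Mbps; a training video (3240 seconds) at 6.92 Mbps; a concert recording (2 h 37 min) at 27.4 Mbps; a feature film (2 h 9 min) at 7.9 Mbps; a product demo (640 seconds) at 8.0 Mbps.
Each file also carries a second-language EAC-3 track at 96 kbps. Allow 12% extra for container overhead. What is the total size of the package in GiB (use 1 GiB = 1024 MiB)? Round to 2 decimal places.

54.42 GiB

Audio: 96 kbps = 0.096 Mbps.
Twitch VOD: 3.286 Mbps × 17820 s × 1.12 = 65583.3 Mb
short film: 12.796 Mbps × 780 s × 1.12 = 11178.6 Mb
training video: 7.016 Mbps × 3240 s × 1.12 = 25459.7 Mb
concert recording: 27.496 Mbps × 9420 s × 1.12 = 290093.8 Mb
feature film: 7.996 Mbps × 7740 s × 1.12 = 69315.7 Mb
product demo: 8.096 Mbps × 640 s × 1.12 = 5803.2 Mb
Total: 467434.3 Mb = 58429.3 MB.
= 54.42 GiB.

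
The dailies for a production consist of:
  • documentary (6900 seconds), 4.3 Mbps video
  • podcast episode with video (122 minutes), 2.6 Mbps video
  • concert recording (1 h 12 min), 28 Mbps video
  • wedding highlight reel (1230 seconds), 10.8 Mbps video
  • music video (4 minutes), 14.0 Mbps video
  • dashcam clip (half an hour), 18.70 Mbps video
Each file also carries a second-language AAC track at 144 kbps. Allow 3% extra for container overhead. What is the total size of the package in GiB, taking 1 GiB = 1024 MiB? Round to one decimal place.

26.8 GiB

Audio: 144 kbps = 0.144 Mbps.
documentary: 4.444 Mbps × 6900 s × 1.03 = 31583.5 Mb
podcast episode with video: 2.744 Mbps × 7320 s × 1.03 = 20688.7 Mb
concert recording: 28.144 Mbps × 4320 s × 1.03 = 125229.5 Mb
wedding highlight reel: 10.944 Mbps × 1230 s × 1.03 = 13865.0 Mb
music video: 14.144 Mbps × 240 s × 1.03 = 3496.4 Mb
dashcam clip: 18.844 Mbps × 1800 s × 1.03 = 34936.8 Mb
Total: 229799.8 Mb = 28725.0 MB.
= 26.75 GiB.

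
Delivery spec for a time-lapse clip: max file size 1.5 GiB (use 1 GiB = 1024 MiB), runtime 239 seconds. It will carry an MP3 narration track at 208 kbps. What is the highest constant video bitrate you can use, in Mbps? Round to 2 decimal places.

Budget: 1.5 GiB = 12884.9 Mb.
Total bitrate budget: 12884.9 Mb / 239 s = 53.912 Mbps.
Audio: 208 kbps = 0.208 Mbps.
Video: 53.912 − 0.208 = 53.704 Mbps.

53.70 Mbps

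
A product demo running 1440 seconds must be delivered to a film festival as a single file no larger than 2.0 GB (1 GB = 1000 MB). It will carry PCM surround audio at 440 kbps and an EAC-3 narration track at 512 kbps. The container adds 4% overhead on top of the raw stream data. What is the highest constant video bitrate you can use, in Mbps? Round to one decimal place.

Budget: 2.0 GB = 16000.0 Mb.
Stream payload after overhead: 16000.0 / 1.04 = 15384.6 Mb.
Total bitrate budget: 15384.6 Mb / 1440 s = 10.684 Mbps.
Audio total: 440 + 512 = 952 kbps = 0.952 Mbps.
Video: 10.684 − 0.952 = 9.732 Mbps.

9.7 Mbps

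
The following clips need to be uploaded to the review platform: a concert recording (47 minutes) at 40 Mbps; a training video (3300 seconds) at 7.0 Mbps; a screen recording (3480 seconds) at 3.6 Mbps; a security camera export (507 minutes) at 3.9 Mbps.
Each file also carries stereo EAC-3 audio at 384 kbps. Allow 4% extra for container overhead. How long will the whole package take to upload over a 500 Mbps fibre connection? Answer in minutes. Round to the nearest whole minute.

Audio: 384 kbps = 0.384 Mbps.
concert recording: 40.384 Mbps × 2820 s × 1.04 = 118438.2 Mb
training video: 7.384 Mbps × 3300 s × 1.04 = 25341.9 Mb
screen recording: 3.984 Mbps × 3480 s × 1.04 = 14418.9 Mb
security camera export: 4.284 Mbps × 30420 s × 1.04 = 135532.1 Mb
Total: 293731.0 Mb = 36716.4 MB.
At 500 Mbps: 293731.0 / 500 = 587 s ≈ 9.79 minutes.

10 minutes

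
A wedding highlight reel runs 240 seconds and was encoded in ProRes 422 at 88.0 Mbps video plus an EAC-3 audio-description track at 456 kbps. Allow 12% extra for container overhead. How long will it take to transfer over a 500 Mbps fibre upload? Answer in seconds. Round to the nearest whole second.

48 seconds

Audio: 456 kbps = 0.456 Mbps.
Total bitrate: 88.456 Mbps.
File: 88.456 Mbps × 240 s = 21229.4 Mb.
With 12% container overhead: ×1.12. → 23777.0 Mb.
At 500 Mbps: 23777.0 / 500 = 47.6 s ≈ 47.6 seconds.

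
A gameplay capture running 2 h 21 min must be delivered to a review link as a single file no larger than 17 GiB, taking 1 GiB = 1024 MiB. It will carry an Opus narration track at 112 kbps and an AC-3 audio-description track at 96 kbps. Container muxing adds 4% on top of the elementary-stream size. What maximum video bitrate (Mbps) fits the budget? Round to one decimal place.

Budget: 17 GiB = 146028.9 Mb.
Stream payload after overhead: 146028.9 / 1.04 = 140412.4 Mb.
2 h 21 min = 141 min = 8460 s
Total bitrate budget: 140412.4 Mb / 8460 s = 16.597 Mbps.
Audio total: 112 + 96 = 208 kbps = 0.208 Mbps.
Video: 16.597 − 0.208 = 16.389 Mbps.

16.4 Mbps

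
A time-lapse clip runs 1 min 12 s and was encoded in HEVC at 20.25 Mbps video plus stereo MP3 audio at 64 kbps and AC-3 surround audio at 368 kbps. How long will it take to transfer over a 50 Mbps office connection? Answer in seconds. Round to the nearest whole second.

30 seconds

1 min 12 s = 72 s
Audio total: 64 + 368 = 432 kbps = 0.432 Mbps.
Total bitrate: 20.682 Mbps.
File: 20.682 Mbps × 72 s = 1489.1 Mb.
At 50 Mbps: 1489.1 / 50 = 29.8 s ≈ 29.8 seconds.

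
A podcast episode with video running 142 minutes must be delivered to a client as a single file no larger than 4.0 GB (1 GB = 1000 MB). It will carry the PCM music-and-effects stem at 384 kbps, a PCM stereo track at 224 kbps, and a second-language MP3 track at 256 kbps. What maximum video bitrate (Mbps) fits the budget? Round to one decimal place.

2.9 Mbps

Budget: 4.0 GB = 32000.0 Mb.
142 min = 8520 s
Total bitrate budget: 32000.0 Mb / 8520 s = 3.756 Mbps.
Audio total: 384 + 224 + 256 = 864 kbps = 0.864 Mbps.
Video: 3.756 − 0.864 = 2.892 Mbps.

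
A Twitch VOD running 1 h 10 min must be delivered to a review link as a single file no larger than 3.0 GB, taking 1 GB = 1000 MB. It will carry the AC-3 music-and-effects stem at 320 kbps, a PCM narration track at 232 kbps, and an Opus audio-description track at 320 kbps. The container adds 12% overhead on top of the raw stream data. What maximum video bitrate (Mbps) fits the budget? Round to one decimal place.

4.2 Mbps

Budget: 3.0 GB = 24000.0 Mb.
Stream payload after overhead: 24000.0 / 1.12 = 21428.6 Mb.
1 h 10 min = 70 min = 4200 s
Total bitrate budget: 21428.6 Mb / 4200 s = 5.102 Mbps.
Audio total: 320 + 232 + 320 = 872 kbps = 0.872 Mbps.
Video: 5.102 − 0.872 = 4.230 Mbps.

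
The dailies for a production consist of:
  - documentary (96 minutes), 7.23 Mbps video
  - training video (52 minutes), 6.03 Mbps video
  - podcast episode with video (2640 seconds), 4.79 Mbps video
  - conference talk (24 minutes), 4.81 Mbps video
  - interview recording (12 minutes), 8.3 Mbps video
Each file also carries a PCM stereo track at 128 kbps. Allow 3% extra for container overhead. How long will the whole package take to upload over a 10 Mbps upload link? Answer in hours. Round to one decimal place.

Audio: 128 kbps = 0.128 Mbps.
documentary: 7.358 Mbps × 5760 s × 1.03 = 43653.5 Mb
training video: 6.158 Mbps × 3120 s × 1.03 = 19789.3 Mb
podcast episode with video: 4.918 Mbps × 2640 s × 1.03 = 13373.0 Mb
conference talk: 4.938 Mbps × 1440 s × 1.03 = 7324.0 Mb
interview recording: 8.428 Mbps × 720 s × 1.03 = 6250.2 Mb
Total: 90390.2 Mb = 11298.8 MB.
At 10 Mbps: 90390.2 / 10 = 9039 s ≈ 2.51 hours.

2.5 hours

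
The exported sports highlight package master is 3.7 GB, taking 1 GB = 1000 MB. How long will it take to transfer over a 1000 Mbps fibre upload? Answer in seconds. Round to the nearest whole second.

30 seconds

File: 3.7 GB = 29600.0 Mb.
At 1000 Mbps: 29600.0 / 1000 = 29.6 s ≈ 29.6 seconds.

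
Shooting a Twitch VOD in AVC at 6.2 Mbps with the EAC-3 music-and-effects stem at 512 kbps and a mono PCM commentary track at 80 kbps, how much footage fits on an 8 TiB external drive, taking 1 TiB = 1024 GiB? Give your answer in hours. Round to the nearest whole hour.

Audio total: 512 + 80 = 592 kbps = 0.592 Mbps.
Total bitrate: 6.2 + 0.592 = 6.792 Mbps.
Capacity: 8 TiB = 70,368,744 Mb.
Recording time: 70,368,744 / 6.792 = 10,360,534 s ≈ 2,878 hours.

2878 hours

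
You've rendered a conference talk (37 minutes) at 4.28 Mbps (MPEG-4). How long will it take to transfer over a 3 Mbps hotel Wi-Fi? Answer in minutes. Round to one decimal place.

37 min = 2220 s
File: 4.280 Mbps × 2220 s = 9501.6 Mb.
At 3 Mbps: 9501.6 / 3 = 3167.2 s ≈ 52.8 minutes.

52.8 minutes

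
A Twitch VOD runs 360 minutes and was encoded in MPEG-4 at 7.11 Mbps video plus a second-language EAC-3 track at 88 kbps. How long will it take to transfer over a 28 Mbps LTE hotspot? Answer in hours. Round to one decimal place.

1.5 hours

360 min = 21600 s
Audio: 88 kbps = 0.088 Mbps.
Total bitrate: 7.198 Mbps.
File: 7.198 Mbps × 21600 s = 155476.8 Mb.
At 28 Mbps: 155476.8 / 28 = 5552.7 s ≈ 1.54 hours.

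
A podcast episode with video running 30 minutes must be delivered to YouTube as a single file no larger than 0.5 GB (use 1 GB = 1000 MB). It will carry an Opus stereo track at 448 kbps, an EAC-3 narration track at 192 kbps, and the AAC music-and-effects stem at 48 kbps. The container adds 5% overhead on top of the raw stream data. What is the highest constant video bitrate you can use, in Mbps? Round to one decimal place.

Budget: 0.5 GB = 4000.0 Mb.
Stream payload after overhead: 4000.0 / 1.05 = 3809.5 Mb.
30 min = 1800 s
Total bitrate budget: 3809.5 Mb / 1800 s = 2.116 Mbps.
Audio total: 448 + 192 + 48 = 688 kbps = 0.688 Mbps.
Video: 2.116 − 0.688 = 1.428 Mbps.

1.4 Mbps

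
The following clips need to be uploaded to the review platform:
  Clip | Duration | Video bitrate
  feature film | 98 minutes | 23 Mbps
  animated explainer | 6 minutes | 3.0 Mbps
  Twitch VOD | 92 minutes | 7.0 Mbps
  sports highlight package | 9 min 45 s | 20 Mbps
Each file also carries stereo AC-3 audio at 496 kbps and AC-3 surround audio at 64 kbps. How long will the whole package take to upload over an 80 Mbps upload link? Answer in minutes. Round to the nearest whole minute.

Audio total: 496 + 64 = 560 kbps = 0.560 Mbps.
feature film: 23.560 Mbps × 5880 s = 138532.8 Mb
animated explainer: 3.560 Mbps × 360 s = 1281.6 Mb
Twitch VOD: 7.560 Mbps × 5520 s = 41731.2 Mb
sports highlight package: 20.560 Mbps × 585 s = 12027.6 Mb
Total: 193573.2 Mb = 24196.7 MB.
At 80 Mbps: 193573.2 / 80 = 2420 s ≈ 40.3 minutes.

40 minutes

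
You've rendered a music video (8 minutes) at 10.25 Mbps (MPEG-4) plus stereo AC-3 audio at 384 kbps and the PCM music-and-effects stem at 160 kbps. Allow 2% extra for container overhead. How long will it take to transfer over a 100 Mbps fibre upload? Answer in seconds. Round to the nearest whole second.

53 seconds

8 min = 480 s
Audio total: 384 + 160 = 544 kbps = 0.544 Mbps.
Total bitrate: 10.794 Mbps.
File: 10.794 Mbps × 480 s = 5181.1 Mb.
With 2% container overhead: ×1.02. → 5284.7 Mb.
At 100 Mbps: 5284.7 / 100 = 52.8 s ≈ 52.8 seconds.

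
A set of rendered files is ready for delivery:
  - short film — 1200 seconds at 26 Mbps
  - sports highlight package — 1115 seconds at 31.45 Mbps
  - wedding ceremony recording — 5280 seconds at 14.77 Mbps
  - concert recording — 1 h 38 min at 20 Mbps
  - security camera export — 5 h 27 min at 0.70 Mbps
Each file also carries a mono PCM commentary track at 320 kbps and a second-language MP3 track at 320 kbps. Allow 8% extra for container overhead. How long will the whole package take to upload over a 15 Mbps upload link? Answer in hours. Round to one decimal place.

5.9 hours

Audio total: 320 + 320 = 640 kbps = 0.640 Mbps.
short film: 26.640 Mbps × 1200 s × 1.08 = 34525.4 Mb
sports highlight package: 32.090 Mbps × 1115 s × 1.08 = 38642.8 Mb
wedding ceremony recording: 15.410 Mbps × 5280 s × 1.08 = 87874.0 Mb
concert recording: 20.640 Mbps × 5880 s × 1.08 = 131072.3 Mb
security camera export: 1.340 Mbps × 19620 s × 1.08 = 28394.1 Mb
Total: 320508.5 Mb = 40063.6 MB.
At 15 Mbps: 320508.5 / 15 = 21367 s ≈ 5.94 hours.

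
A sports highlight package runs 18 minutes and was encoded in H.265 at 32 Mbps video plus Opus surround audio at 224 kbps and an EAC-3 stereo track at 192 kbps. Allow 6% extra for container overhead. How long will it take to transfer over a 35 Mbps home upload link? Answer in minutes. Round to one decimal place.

17.7 minutes

18 min = 1080 s
Audio total: 224 + 192 = 416 kbps = 0.416 Mbps.
Total bitrate: 32.416 Mbps.
File: 32.416 Mbps × 1080 s = 35009.3 Mb.
With 6% container overhead: ×1.06. → 37109.8 Mb.
At 35 Mbps: 37109.8 / 35 = 1060.3 s ≈ 17.7 minutes.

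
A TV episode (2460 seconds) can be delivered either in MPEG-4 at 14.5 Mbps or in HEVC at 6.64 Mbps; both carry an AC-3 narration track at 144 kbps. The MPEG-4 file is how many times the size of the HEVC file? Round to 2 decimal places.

Audio: 144 kbps = 0.144 Mbps.
MPEG-4: 14.644 Mbps × 2460 s = 36024.2 Mb = 4.503 GB.
HEVC: 6.784 Mbps × 2460 s = 16688.6 Mb = 2.086 GB.
Ratio: 4.503 / 2.086 = 2.159.

2.16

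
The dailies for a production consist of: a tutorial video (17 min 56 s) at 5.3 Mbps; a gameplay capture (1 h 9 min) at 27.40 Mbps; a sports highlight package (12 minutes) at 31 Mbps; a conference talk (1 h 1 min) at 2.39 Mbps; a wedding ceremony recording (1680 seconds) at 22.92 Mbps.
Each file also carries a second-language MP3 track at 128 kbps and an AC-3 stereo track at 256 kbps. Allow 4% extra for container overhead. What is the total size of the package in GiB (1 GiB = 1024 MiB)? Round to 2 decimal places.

Audio total: 128 + 256 = 384 kbps = 0.384 Mbps.
tutorial video: 5.684 Mbps × 1076 s × 1.04 = 6360.6 Mb
gameplay capture: 27.784 Mbps × 4140 s × 1.04 = 119626.8 Mb
sports highlight package: 31.384 Mbps × 720 s × 1.04 = 23500.3 Mb
conference talk: 2.774 Mbps × 3660 s × 1.04 = 10559.0 Mb
wedding ceremony recording: 23.304 Mbps × 1680 s × 1.04 = 40716.7 Mb
Total: 200763.5 Mb = 25095.4 MB.
= 23.37 GiB.

23.37 GiB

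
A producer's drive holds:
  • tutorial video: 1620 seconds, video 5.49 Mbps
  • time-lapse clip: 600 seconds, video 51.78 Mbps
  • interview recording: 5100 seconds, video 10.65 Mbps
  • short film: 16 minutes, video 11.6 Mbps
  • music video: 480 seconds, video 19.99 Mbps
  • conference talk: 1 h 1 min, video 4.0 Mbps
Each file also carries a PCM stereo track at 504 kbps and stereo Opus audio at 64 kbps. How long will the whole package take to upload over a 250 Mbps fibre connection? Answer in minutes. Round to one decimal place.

Audio total: 504 + 64 = 568 kbps = 0.568 Mbps.
tutorial video: 6.058 Mbps × 1620 s = 9814.0 Mb
time-lapse clip: 52.348 Mbps × 600 s = 31408.8 Mb
interview recording: 11.218 Mbps × 5100 s = 57211.8 Mb
short film: 12.168 Mbps × 960 s = 11681.3 Mb
music video: 20.558 Mbps × 480 s = 9867.8 Mb
conference talk: 4.568 Mbps × 3660 s = 16718.9 Mb
Total: 136702.6 Mb = 17087.8 MB.
At 250 Mbps: 136702.6 / 250 = 547 s ≈ 9.11 minutes.

9.1 minutes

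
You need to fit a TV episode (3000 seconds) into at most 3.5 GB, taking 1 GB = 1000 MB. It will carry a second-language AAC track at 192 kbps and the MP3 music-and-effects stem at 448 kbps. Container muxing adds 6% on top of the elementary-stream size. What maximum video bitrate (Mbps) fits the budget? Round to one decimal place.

Budget: 3.5 GB = 28000.0 Mb.
Stream payload after overhead: 28000.0 / 1.06 = 26415.1 Mb.
Total bitrate budget: 26415.1 Mb / 3000 s = 8.805 Mbps.
Audio total: 192 + 448 = 640 kbps = 0.640 Mbps.
Video: 8.805 − 0.640 = 8.165 Mbps.

8.2 Mbps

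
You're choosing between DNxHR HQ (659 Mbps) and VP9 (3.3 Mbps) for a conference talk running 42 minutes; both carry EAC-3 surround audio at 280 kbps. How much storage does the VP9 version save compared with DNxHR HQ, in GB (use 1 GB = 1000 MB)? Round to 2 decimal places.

206.55 GB

42 min = 2520 s
Audio: 280 kbps = 0.280 Mbps.
DNxHR HQ: 659.280 Mbps × 2520 s = 1661385.6 Mb = 207.673 GB.
VP9: 3.580 Mbps × 2520 s = 9021.6 Mb = 1.128 GB.
Saving: 207.673 − 1.128 = 206.546 GB.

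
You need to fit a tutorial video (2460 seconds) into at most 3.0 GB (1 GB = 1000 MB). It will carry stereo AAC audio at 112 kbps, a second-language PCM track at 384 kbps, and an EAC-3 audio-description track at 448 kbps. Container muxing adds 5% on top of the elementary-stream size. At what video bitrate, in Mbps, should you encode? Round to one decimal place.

Budget: 3.0 GB = 24000.0 Mb.
Stream payload after overhead: 24000.0 / 1.05 = 22857.1 Mb.
Total bitrate budget: 22857.1 Mb / 2460 s = 9.292 Mbps.
Audio total: 112 + 384 + 448 = 944 kbps = 0.944 Mbps.
Video: 9.292 − 0.944 = 8.348 Mbps.

8.3 Mbps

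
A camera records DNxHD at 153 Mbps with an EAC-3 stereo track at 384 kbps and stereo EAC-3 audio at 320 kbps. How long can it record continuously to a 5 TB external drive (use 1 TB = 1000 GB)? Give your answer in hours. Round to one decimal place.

Audio total: 384 + 320 = 704 kbps = 0.704 Mbps.
Total bitrate: 153 + 0.704 = 153.704 Mbps.
Capacity: 5 TB = 40,000,000 Mb.
Recording time: 40,000,000 / 153.704 = 260,240 s ≈ 72.3 hours.

72.3 hours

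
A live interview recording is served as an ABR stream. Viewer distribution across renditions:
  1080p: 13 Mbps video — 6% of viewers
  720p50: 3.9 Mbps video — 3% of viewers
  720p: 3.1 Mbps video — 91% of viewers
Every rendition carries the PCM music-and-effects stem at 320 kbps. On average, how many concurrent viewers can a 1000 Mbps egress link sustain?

247

Audio: 320 kbps = 0.320 Mbps.
Average per-viewer bitrate: 0.06×13.320 + 0.03×4.220 + 0.91×3.420 = 4.038 Mbps.
1000 Mbps = 1,000 Mbps; 1,000 / 4.038 = 247.65 → 247.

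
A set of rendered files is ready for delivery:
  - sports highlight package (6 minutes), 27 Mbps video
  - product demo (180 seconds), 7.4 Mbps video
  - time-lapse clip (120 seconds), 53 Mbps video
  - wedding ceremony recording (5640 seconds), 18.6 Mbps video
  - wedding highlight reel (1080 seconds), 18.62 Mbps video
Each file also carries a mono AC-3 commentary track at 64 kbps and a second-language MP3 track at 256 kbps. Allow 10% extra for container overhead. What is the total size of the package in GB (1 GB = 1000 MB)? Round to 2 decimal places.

Audio total: 64 + 256 = 320 kbps = 0.320 Mbps.
sports highlight package: 27.320 Mbps × 360 s × 1.10 = 10818.7 Mb
product demo: 7.720 Mbps × 180 s × 1.10 = 1528.6 Mb
time-lapse clip: 53.320 Mbps × 120 s × 1.10 = 7038.2 Mb
wedding ceremony recording: 18.920 Mbps × 5640 s × 1.10 = 117379.7 Mb
wedding highlight reel: 18.940 Mbps × 1080 s × 1.10 = 22500.7 Mb
Total: 159265.9 Mb = 19908.2 MB.
= 19.91 GB.

19.91 GB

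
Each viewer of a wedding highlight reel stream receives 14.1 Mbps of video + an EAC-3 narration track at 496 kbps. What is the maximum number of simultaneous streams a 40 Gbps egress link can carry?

Audio: 496 kbps = 0.496 Mbps.
Per-viewer media rate: 14.596 Mbps.
40 Gbps = 40,000 Mbps; 40,000 / 14.596 = 2740.48 → 2740 viewers.

2740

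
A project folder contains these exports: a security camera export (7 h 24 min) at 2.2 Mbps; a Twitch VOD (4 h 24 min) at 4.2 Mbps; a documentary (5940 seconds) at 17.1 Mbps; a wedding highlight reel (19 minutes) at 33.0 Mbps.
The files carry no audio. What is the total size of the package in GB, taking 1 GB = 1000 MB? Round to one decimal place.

33.0 GB

security camera export: 2.200 Mbps × 26640 s = 58608.0 Mb
Twitch VOD: 4.200 Mbps × 15840 s = 66528.0 Mb
documentary: 17.100 Mbps × 5940 s = 101574.0 Mb
wedding highlight reel: 33.000 Mbps × 1140 s = 37620.0 Mb
Total: 264330.0 Mb = 33041.2 MB.
= 33.04 GB.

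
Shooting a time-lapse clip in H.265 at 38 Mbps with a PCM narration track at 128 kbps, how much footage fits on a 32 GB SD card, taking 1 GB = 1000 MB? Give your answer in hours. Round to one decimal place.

1.9 hours

Audio: 128 kbps = 0.128 Mbps.
Total bitrate: 38 + 0.128 = 38.128 Mbps.
Capacity: 32 GB = 256,000 Mb.
Recording time: 256,000 / 38.128 = 6,714 s ≈ 1.87 hours.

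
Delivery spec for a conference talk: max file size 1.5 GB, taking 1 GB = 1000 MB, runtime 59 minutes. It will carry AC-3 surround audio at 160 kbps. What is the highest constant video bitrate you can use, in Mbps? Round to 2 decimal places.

Budget: 1.5 GB = 12000.0 Mb.
59 min = 3540 s
Total bitrate budget: 12000.0 Mb / 3540 s = 3.390 Mbps.
Audio: 160 kbps = 0.160 Mbps.
Video: 3.390 − 0.160 = 3.230 Mbps.

3.23 Mbps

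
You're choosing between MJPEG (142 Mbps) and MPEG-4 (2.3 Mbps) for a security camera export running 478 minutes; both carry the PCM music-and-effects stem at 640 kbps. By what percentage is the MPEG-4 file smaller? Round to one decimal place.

478 min = 28680 s
Audio: 640 kbps = 0.640 Mbps.
MJPEG: 142.640 Mbps × 28680 s = 4090915.2 Mb = 476.245 GiB.
MPEG-4: 2.940 Mbps × 28680 s = 84319.2 Mb = 9.816 GiB.
Reduction: (1 − 9.816/476.245) × 100 = 97.94%.

97.9%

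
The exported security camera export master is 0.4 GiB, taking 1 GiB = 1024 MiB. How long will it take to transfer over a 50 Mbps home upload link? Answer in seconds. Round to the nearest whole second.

69 seconds

File: 0.4 GiB = 3436.0 Mb.
At 50 Mbps: 3436.0 / 50 = 68.7 s ≈ 68.7 seconds.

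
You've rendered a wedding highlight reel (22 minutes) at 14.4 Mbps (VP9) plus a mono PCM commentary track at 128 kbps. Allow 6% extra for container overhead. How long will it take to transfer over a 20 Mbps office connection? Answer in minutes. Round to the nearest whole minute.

17 minutes

22 min = 1320 s
Audio: 128 kbps = 0.128 Mbps.
Total bitrate: 14.528 Mbps.
File: 14.528 Mbps × 1320 s = 19177.0 Mb.
With 6% container overhead: ×1.06. → 20327.6 Mb.
At 20 Mbps: 20327.6 / 20 = 1016.4 s ≈ 16.9 minutes.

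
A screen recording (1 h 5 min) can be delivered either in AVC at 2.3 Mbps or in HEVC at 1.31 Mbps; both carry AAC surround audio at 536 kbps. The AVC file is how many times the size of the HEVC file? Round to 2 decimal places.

1.54

1 h 5 min = 65 min = 3900 s
Audio: 536 kbps = 0.536 Mbps.
AVC: 2.836 Mbps × 3900 s = 11060.4 Mb = 1.288 GiB.
HEVC: 1.846 Mbps × 3900 s = 7199.4 Mb = 0.838 GiB.
Ratio: 1.288 / 0.838 = 1.536.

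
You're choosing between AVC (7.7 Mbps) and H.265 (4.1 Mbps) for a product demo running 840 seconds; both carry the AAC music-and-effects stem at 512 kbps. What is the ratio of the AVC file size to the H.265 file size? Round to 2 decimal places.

Audio: 512 kbps = 0.512 Mbps.
AVC: 8.212 Mbps × 840 s = 6898.1 Mb = 0.862 GB.
H.265: 4.612 Mbps × 840 s = 3874.1 Mb = 0.484 GB.
Ratio: 0.862 / 0.484 = 1.781.

1.78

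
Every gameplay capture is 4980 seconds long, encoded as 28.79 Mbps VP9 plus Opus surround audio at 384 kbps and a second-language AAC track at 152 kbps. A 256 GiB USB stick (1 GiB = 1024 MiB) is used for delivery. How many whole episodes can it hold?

15

Audio total: 384 + 152 = 536 kbps = 0.536 Mbps.
Total bitrate: 29.326 Mbps.
Per item: 29.326 Mbps × 4980 s = 146,043 Mb = 18,255 MB.
Capacity: 256 GiB = 2,199,023 Mb; 15.06 items → 15 complete.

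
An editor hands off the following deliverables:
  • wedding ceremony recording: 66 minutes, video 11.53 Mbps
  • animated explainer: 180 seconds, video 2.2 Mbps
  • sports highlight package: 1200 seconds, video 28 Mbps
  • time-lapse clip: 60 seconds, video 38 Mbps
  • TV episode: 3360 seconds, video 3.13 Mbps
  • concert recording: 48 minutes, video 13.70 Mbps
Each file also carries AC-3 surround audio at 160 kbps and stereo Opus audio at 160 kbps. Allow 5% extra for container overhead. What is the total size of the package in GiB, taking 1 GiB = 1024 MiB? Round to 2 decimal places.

16.58 GiB

Audio total: 160 + 160 = 320 kbps = 0.320 Mbps.
wedding ceremony recording: 11.850 Mbps × 3960 s × 1.05 = 49272.3 Mb
animated explainer: 2.520 Mbps × 180 s × 1.05 = 476.3 Mb
sports highlight package: 28.320 Mbps × 1200 s × 1.05 = 35683.2 Mb
time-lapse clip: 38.320 Mbps × 60 s × 1.05 = 2414.2 Mb
TV episode: 3.450 Mbps × 3360 s × 1.05 = 12171.6 Mb
concert recording: 14.020 Mbps × 2880 s × 1.05 = 42396.5 Mb
Total: 142414.0 Mb = 17801.8 MB.
= 16.58 GiB.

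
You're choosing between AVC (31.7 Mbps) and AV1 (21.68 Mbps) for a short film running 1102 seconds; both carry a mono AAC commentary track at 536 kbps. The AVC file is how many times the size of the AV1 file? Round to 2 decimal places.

Audio: 536 kbps = 0.536 Mbps.
AVC: 32.236 Mbps × 1102 s = 35524.1 Mb = 4.441 GB.
AV1: 22.216 Mbps × 1102 s = 24482.0 Mb = 3.060 GB.
Ratio: 4.441 / 3.060 = 1.451.

1.45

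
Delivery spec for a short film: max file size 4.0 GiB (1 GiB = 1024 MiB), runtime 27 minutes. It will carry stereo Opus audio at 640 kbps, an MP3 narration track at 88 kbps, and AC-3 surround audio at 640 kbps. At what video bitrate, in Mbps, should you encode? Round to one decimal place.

Budget: 4.0 GiB = 34359.7 Mb.
27 min = 1620 s
Total bitrate budget: 34359.7 Mb / 1620 s = 21.210 Mbps.
Audio total: 640 + 88 + 640 = 1368 kbps = 1.368 Mbps.
Video: 21.210 − 1.368 = 19.842 Mbps.

19.8 Mbps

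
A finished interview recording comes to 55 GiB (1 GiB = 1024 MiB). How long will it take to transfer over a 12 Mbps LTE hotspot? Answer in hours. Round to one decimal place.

10.9 hours

File: 55 GiB = 472446.4 Mb.
At 12 Mbps: 472446.4 / 12 = 39370.5 s ≈ 10.9 hours.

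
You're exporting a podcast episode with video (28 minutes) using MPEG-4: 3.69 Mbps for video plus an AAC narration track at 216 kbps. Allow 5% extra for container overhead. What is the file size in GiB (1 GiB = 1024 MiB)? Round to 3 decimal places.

28 min = 1680 s
Audio: 216 kbps = 0.216 Mbps.
Total bitrate: 3.69 + 0.216 = 3.906 Mbps.
Stream data: 3.906 Mbps × 1680 s = 6562.1 Mb.
With 5% container overhead: ×1.05.
6,890 Mb = 861,273,000 bytes ÷ 1,073,741,824 = 0.8021 GiB.

0.802 GiB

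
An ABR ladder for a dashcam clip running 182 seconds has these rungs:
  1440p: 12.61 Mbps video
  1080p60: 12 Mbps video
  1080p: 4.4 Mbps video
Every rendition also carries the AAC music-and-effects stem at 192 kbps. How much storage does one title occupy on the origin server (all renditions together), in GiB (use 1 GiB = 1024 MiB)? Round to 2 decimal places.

0.63 GiB

Audio: 192 kbps = 0.192 Mbps.
Sum of rendition bitrates: (12.61+0.192) + (12+0.192) + (4.4+0.192) = 29.586 Mbps.
× 182 s = 5,385 Mb = 673.1 MB = 0.6269 GiB.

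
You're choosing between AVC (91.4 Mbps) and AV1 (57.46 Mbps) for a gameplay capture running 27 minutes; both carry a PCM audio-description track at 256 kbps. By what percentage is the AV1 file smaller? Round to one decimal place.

27 min = 1620 s
Audio: 256 kbps = 0.256 Mbps.
AVC: 91.656 Mbps × 1620 s = 148482.7 Mb = 18.560 GB.
AV1: 57.716 Mbps × 1620 s = 93499.9 Mb = 11.687 GB.
Reduction: (1 − 11.687/18.560) × 100 = 37.03%.

37.0%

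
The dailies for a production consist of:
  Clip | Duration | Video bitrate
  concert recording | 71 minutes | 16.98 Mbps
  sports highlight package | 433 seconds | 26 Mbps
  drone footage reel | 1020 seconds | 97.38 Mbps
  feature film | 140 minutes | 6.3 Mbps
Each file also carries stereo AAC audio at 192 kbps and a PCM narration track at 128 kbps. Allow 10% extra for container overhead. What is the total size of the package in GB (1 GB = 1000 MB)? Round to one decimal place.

33.0 GB

Audio total: 192 + 128 = 320 kbps = 0.320 Mbps.
concert recording: 17.300 Mbps × 4260 s × 1.10 = 81067.8 Mb
sports highlight package: 26.320 Mbps × 433 s × 1.10 = 12536.2 Mb
drone footage reel: 97.700 Mbps × 1020 s × 1.10 = 109619.4 Mb
feature film: 6.620 Mbps × 8400 s × 1.10 = 61168.8 Mb
Total: 264392.2 Mb = 33049.0 MB.
= 33.05 GB.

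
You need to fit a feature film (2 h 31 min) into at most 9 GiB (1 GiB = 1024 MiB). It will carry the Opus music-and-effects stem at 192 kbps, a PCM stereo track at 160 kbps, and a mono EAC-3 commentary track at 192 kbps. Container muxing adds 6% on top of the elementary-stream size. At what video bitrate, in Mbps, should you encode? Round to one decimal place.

Budget: 9 GiB = 77309.4 Mb.
Stream payload after overhead: 77309.4 / 1.06 = 72933.4 Mb.
2 h 31 min = 151 min = 9060 s
Total bitrate budget: 72933.4 Mb / 9060 s = 8.050 Mbps.
Audio total: 192 + 160 + 192 = 544 kbps = 0.544 Mbps.
Video: 8.050 − 0.544 = 7.506 Mbps.

7.5 Mbps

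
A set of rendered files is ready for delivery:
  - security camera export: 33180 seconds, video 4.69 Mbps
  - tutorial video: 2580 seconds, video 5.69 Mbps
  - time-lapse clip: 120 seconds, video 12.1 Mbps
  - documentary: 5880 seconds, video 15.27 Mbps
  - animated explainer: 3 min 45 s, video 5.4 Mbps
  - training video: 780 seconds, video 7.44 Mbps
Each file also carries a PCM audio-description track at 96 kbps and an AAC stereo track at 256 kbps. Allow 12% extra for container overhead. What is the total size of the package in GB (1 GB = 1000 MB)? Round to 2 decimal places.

39.70 GB

Audio total: 96 + 256 = 352 kbps = 0.352 Mbps.
security camera export: 5.042 Mbps × 33180 s × 1.12 = 187368.8 Mb
tutorial video: 6.042 Mbps × 2580 s × 1.12 = 17459.0 Mb
time-lapse clip: 12.452 Mbps × 120 s × 1.12 = 1673.5 Mb
documentary: 15.622 Mbps × 5880 s × 1.12 = 102880.2 Mb
animated explainer: 5.752 Mbps × 225 s × 1.12 = 1449.5 Mb
training video: 7.792 Mbps × 780 s × 1.12 = 6807.1 Mb
Total: 317638.1 Mb = 39704.8 MB.
= 39.70 GB.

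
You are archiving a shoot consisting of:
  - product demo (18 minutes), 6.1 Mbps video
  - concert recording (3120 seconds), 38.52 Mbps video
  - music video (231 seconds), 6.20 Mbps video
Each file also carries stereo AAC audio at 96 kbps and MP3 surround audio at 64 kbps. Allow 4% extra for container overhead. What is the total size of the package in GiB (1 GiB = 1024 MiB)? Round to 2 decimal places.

Audio total: 96 + 64 = 160 kbps = 0.160 Mbps.
product demo: 6.260 Mbps × 1080 s × 1.04 = 7031.2 Mb
concert recording: 38.680 Mbps × 3120 s × 1.04 = 125508.9 Mb
music video: 6.360 Mbps × 231 s × 1.04 = 1527.9 Mb
Total: 134068.0 Mb = 16758.5 MB.
= 15.61 GiB.

15.61 GiB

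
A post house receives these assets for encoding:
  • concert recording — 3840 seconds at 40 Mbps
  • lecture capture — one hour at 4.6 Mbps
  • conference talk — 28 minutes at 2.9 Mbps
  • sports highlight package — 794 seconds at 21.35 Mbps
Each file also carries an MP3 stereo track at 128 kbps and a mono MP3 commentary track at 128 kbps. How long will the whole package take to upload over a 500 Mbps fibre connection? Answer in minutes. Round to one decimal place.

Audio total: 128 + 128 = 256 kbps = 0.256 Mbps.
concert recording: 40.256 Mbps × 3840 s = 154583.0 Mb
lecture capture: 4.856 Mbps × 3600 s = 17481.6 Mb
conference talk: 3.156 Mbps × 1680 s = 5302.1 Mb
sports highlight package: 21.606 Mbps × 794 s = 17155.2 Mb
Total: 194521.9 Mb = 24315.2 MB.
At 500 Mbps: 194521.9 / 500 = 389 s ≈ 6.48 minutes.

6.5 minutes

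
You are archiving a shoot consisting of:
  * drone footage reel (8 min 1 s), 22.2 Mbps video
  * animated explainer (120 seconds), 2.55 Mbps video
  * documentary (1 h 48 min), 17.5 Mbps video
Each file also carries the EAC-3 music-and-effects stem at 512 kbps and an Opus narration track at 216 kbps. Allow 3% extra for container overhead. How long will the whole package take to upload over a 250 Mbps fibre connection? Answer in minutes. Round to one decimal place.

Audio total: 512 + 216 = 728 kbps = 0.728 Mbps.
drone footage reel: 22.928 Mbps × 481 s × 1.03 = 11359.2 Mb
animated explainer: 3.278 Mbps × 120 s × 1.03 = 405.2 Mb
documentary: 18.228 Mbps × 6480 s × 1.03 = 121661.0 Mb
Total: 133425.3 Mb = 16678.2 MB.
At 250 Mbps: 133425.3 / 250 = 534 s ≈ 8.9 minutes.

8.9 minutes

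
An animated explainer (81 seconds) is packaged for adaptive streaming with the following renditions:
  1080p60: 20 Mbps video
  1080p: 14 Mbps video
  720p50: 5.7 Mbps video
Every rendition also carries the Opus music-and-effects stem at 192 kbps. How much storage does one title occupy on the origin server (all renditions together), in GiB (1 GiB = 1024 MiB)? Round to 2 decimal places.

Audio: 192 kbps = 0.192 Mbps.
Sum of rendition bitrates: (20+0.192) + (14+0.192) + (5.7+0.192) = 40.276 Mbps.
× 81 s = 3,262 Mb = 407.8 MB = 0.3798 GiB.

0.38 GiB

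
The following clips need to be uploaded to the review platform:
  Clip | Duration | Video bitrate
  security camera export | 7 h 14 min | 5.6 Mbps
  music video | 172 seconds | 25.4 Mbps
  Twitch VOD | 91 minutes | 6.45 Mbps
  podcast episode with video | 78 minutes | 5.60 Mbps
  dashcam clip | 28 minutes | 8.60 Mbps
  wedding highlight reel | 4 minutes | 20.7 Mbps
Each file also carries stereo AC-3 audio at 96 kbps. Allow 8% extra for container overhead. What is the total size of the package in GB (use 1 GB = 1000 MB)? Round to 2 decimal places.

Audio: 96 kbps = 0.096 Mbps.
security camera export: 5.696 Mbps × 26040 s × 1.08 = 160189.7 Mb
music video: 25.496 Mbps × 172 s × 1.08 = 4736.1 Mb
Twitch VOD: 6.546 Mbps × 5460 s × 1.08 = 38600.5 Mb
podcast episode with video: 5.696 Mbps × 4680 s × 1.08 = 28789.9 Mb
dashcam clip: 8.696 Mbps × 1680 s × 1.08 = 15778.0 Mb
wedding highlight reel: 20.796 Mbps × 240 s × 1.08 = 5390.3 Mb
Total: 253484.5 Mb = 31685.6 MB.
= 31.69 GB.

31.69 GB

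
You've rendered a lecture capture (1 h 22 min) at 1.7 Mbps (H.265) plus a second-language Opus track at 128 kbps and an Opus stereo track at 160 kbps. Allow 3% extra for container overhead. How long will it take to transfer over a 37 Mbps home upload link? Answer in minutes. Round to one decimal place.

4.5 minutes

1 h 22 min = 82 min = 4920 s
Audio total: 128 + 160 = 288 kbps = 0.288 Mbps.
Total bitrate: 1.988 Mbps.
File: 1.988 Mbps × 4920 s = 9781.0 Mb.
With 3% container overhead: ×1.03. → 10074.4 Mb.
At 37 Mbps: 10074.4 / 37 = 272.3 s ≈ 4.54 minutes.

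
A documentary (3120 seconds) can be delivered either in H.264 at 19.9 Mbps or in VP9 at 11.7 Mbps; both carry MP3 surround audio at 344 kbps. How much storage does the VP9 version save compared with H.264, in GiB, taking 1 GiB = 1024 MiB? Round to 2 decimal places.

2.98 GiB

Audio: 344 kbps = 0.344 Mbps.
H.264: 20.244 Mbps × 3120 s = 63161.3 Mb = 7.353 GiB.
VP9: 12.044 Mbps × 3120 s = 37577.3 Mb = 4.375 GiB.
Saving: 7.353 − 4.375 = 2.978 GiB.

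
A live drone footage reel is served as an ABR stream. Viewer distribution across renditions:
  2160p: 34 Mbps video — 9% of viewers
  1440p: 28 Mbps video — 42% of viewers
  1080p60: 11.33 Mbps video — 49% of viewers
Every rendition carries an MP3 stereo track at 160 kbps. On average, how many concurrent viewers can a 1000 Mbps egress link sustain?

48

Audio: 160 kbps = 0.160 Mbps.
Average per-viewer bitrate: 0.09×34.160 + 0.42×28.160 + 0.49×11.490 = 20.532 Mbps.
1000 Mbps = 1,000 Mbps; 1,000 / 20.532 = 48.71 → 48.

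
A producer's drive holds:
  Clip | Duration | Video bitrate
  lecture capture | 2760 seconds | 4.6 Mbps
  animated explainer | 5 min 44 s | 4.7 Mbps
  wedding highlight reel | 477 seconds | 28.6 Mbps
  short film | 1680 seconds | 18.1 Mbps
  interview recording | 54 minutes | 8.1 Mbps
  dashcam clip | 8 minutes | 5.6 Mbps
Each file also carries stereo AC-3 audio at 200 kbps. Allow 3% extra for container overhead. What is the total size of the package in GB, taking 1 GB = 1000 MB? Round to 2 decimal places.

Audio: 200 kbps = 0.200 Mbps.
lecture capture: 4.800 Mbps × 2760 s × 1.03 = 13645.4 Mb
animated explainer: 4.900 Mbps × 344 s × 1.03 = 1736.2 Mb
wedding highlight reel: 28.800 Mbps × 477 s × 1.03 = 14149.7 Mb
short film: 18.300 Mbps × 1680 s × 1.03 = 31666.3 Mb
interview recording: 8.300 Mbps × 3240 s × 1.03 = 27698.8 Mb
dashcam clip: 5.800 Mbps × 480 s × 1.03 = 2867.5 Mb
Total: 91763.9 Mb = 11470.5 MB.
= 11.47 GB.

11.47 GB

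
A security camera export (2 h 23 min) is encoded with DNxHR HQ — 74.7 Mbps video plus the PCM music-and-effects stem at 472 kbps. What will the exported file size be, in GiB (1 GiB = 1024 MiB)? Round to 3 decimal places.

75.085 GiB

2 h 23 min = 143 min = 8580 s
Audio: 472 kbps = 0.472 Mbps.
Total bitrate: 74.7 + 0.472 = 75.172 Mbps.
Stream data: 75.172 Mbps × 8580 s = 644975.8 Mb.
644,976 Mb = 80,621,970,000 bytes ÷ 1,073,741,824 = 75.09 GiB.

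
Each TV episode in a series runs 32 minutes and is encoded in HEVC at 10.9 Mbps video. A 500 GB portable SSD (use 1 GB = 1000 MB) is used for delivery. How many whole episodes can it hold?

191

32 min = 1920 s
Per item: 10.900 Mbps × 1920 s = 20,928 Mb = 2,616 MB.
Capacity: 500 GB = 4,000,000 Mb; 191.13 items → 191 complete.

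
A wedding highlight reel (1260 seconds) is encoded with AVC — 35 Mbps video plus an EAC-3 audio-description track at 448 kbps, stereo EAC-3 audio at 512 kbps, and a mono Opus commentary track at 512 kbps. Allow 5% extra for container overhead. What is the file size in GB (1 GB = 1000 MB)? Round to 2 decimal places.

6.03 GB

Audio total: 448 + 512 + 512 = 1472 kbps = 1.472 Mbps.
Total bitrate: 35 + 1.472 = 36.472 Mbps.
Stream data: 36.472 Mbps × 1260 s = 45954.7 Mb.
With 5% container overhead: ×1.05.
48,252 Mb ÷ 8 = 6,032 MB → 6.032 GB.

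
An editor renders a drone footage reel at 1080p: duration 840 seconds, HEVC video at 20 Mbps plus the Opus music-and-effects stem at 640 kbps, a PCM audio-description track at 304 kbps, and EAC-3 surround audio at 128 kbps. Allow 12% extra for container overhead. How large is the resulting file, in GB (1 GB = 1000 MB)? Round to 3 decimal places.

2.478 GB

Audio total: 640 + 304 + 128 = 1072 kbps = 1.072 Mbps.
Total bitrate: 20 + 1.072 = 21.072 Mbps.
Stream data: 21.072 Mbps × 840 s = 17700.5 Mb.
With 12% container overhead: ×1.12.
19,825 Mb ÷ 8 = 2,478 MB → 2.478 GB.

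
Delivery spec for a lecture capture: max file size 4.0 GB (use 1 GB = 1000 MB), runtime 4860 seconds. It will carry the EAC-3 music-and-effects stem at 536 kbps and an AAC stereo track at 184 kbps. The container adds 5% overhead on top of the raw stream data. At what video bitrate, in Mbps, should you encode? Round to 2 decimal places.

5.55 Mbps

Budget: 4.0 GB = 32000.0 Mb.
Stream payload after overhead: 32000.0 / 1.05 = 30476.2 Mb.
Total bitrate budget: 30476.2 Mb / 4860 s = 6.271 Mbps.
Audio total: 536 + 184 = 720 kbps = 0.720 Mbps.
Video: 6.271 − 0.720 = 5.551 Mbps.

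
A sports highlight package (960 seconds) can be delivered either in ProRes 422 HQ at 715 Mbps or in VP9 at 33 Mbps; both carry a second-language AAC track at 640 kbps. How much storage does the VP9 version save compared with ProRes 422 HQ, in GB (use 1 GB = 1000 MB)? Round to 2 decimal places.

81.84 GB

Audio: 640 kbps = 0.640 Mbps.
ProRes 422 HQ: 715.640 Mbps × 960 s = 687014.4 Mb = 85.877 GB.
VP9: 33.640 Mbps × 960 s = 32294.4 Mb = 4.037 GB.
Saving: 85.877 − 4.037 = 81.840 GB.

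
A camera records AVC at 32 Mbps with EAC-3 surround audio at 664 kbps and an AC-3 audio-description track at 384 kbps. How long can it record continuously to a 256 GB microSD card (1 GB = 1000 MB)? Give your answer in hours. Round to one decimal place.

17.2 hours

Audio total: 664 + 384 = 1048 kbps = 1.048 Mbps.
Total bitrate: 32 + 1.048 = 33.048 Mbps.
Capacity: 256 GB = 2,048,000 Mb.
Recording time: 2,048,000 / 33.048 = 61,970 s ≈ 17.2 hours.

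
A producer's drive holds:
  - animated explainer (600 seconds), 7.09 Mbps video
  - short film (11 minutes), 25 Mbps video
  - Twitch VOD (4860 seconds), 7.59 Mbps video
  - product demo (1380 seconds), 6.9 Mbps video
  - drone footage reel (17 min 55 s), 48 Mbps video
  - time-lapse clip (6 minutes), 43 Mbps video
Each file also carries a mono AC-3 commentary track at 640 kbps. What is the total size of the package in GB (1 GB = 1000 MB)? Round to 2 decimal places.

Audio: 640 kbps = 0.640 Mbps.
animated explainer: 7.730 Mbps × 600 s = 4638.0 Mb
short film: 25.640 Mbps × 660 s = 16922.4 Mb
Twitch VOD: 8.230 Mbps × 4860 s = 39997.8 Mb
product demo: 7.540 Mbps × 1380 s = 10405.2 Mb
drone footage reel: 48.640 Mbps × 1075 s = 52288.0 Mb
time-lapse clip: 43.640 Mbps × 360 s = 15710.4 Mb
Total: 139961.8 Mb = 17495.2 MB.
= 17.50 GB.

17.50 GB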